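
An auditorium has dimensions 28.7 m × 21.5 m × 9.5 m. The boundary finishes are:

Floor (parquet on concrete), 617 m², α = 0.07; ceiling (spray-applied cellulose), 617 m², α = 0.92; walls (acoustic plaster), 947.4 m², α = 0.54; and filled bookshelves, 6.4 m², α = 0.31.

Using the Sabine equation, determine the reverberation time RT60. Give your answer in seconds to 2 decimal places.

0.84 s

Equivalent absorption area: A = 617·0.07 + 617·0.92 + 947.4·0.54 + 6.4·0.31 = 1124.410 m².
Volume V = 28.7 × 21.5 × 9.5 = 5861.975 m³.
RT60 = 0.161 · V / A = 0.161 × 5861.975 / 1124.410 = 0.84 s.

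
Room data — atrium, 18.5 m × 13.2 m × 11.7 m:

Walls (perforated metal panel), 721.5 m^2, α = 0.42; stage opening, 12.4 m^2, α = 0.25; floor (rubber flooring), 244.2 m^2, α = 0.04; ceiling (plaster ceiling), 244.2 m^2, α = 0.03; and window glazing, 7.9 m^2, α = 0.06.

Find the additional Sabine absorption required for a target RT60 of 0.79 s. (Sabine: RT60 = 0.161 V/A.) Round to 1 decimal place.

258.6 sabins

Summing Sᵢαᵢ: 303.030 + 3.100 + 9.768 + 7.326 + 0.474 → A₁ = 323.698 sabins.
V = 2857.14 m³. Required absorption A₂ = 0.161 × 2857.14 / 0.79 = 582.278 sabins.
Shortfall: 582.278 − 323.698 = 258.6 sabins.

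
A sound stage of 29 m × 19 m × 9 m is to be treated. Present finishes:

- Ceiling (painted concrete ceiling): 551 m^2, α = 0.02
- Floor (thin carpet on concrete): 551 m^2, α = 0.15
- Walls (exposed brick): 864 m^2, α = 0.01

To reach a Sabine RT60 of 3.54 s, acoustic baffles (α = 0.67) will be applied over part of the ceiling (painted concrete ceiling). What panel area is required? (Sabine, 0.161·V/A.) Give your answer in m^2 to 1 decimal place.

189.6

A₁ = Σ Sᵢαᵢ = 551×0.02 + 551×0.15 + 864×0.01 = 102.310 sabins.
V = 4959 m³. Target absorption A₂ = 0.161 × 4959 / 3.54 = 225.536 sabins.
Absorption to add: 225.536 − 102.310 = 123.226 sabins.
Net gain per m^2: Δα = 0.67 − 0.02 = 0.65.
Area = ΔA/Δα = 123.226/0.65 = 189.6 m^2.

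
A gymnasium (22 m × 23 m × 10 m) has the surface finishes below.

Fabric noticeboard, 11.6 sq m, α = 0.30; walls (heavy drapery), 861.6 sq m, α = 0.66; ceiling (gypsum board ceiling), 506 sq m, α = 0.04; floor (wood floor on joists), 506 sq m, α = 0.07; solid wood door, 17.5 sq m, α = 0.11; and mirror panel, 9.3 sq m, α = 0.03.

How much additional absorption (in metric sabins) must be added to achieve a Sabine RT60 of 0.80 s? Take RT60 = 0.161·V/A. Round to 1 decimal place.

Total absorption A₁ = 11.6·0.30 + 861.6·0.66 + 506·0.04 + 506·0.07 + 17.5·0.11 + 9.3·0.03
  = 3.480 + 568.656 + 20.240 + 35.420 + 1.925 + 0.279 = 630.000 sq m sabins.
V = 5060 m³. Required absorption A₂ = 0.161 × 5060 / 0.80 = 1018.325 sabins.
Additional absorption ΔA = 1018.325 − 630.000 = 388.3 sabins.

388.3 sabins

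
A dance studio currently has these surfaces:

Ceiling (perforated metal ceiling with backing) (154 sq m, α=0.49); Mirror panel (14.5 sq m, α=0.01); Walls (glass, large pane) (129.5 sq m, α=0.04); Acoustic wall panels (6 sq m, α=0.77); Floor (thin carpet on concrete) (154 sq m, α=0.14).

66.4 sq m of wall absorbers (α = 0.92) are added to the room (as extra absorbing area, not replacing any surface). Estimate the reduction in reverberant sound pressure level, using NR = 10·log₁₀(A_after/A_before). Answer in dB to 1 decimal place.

2.0 dB

A_before = Σ Sᵢαᵢ = 154×0.49 + 14.5×0.01 + 129.5×0.04 + 6×0.77 + 154×0.14 = 106.965 sabins.
Treatment contributes 66.4·0.92 = 61.088 sabins.
New total A_after = 168.053 sabins.
NR = 10·log₁₀(168.053/106.965) = 2.0 dB.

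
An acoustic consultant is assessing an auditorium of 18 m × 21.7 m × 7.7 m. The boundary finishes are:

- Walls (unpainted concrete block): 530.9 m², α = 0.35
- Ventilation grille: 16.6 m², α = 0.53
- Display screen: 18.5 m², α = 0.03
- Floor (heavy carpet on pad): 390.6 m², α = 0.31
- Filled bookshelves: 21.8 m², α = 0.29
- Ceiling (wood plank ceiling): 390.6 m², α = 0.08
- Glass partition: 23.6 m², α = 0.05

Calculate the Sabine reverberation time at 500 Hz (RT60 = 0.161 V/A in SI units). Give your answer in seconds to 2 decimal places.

1.36 s

Summing Sᵢαᵢ: 185.815 + 8.798 + 0.555 + 121.086 + 6.322 + 31.248 + 1.180 → A = 355.004 sabins.
Room volume: 3007.62 m³.
T = 0.161 V/A = 0.161·3007.62/355.004 = 1.36 s.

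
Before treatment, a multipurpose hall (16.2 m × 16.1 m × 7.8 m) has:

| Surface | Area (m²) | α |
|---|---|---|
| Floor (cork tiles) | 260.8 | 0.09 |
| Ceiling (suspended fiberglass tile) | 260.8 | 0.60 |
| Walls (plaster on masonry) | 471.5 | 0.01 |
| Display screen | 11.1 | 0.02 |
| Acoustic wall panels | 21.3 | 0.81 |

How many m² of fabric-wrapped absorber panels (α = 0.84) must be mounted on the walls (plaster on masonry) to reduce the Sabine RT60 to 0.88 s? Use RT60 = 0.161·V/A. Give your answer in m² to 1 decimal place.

A₁ = Σ Sᵢαᵢ = 260.8×0.09 + 260.8×0.60 + 471.5×0.01 + 11.1×0.02 + 21.3×0.81 = 202.142 sabins.
V = 2034.396 m³. Target absorption A₂ = 0.161 × 2034.396 / 0.88 = 372.202 sabins.
ΔA needed = 372.202 − 202.142 = 170.060 sabins.
Net gain per m²: Δα = 0.84 − 0.01 = 0.83.
Area = ΔA/Δα = 170.060/0.83 = 204.9 m².

204.9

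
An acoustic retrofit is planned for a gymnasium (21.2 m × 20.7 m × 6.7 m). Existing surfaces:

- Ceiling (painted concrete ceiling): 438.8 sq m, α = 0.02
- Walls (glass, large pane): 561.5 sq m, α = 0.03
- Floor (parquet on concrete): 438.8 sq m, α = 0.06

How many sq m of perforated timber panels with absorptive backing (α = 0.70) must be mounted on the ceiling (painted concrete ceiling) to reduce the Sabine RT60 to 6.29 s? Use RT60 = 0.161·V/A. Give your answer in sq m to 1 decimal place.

34.3

Equivalent absorption area: A₁ = 438.8·0.02 + 561.5·0.03 + 438.8·0.06 = 51.949 sq m.
V = 2940.228 m³. Target absorption A₂ = 0.161 × 2940.228 / 6.29 = 75.259 sabins.
ΔA needed = 75.259 − 51.949 = 23.310 sabins.
Net gain per sq m: Δα = 0.70 − 0.02 = 0.68.
Panel area = 23.310 / 0.68 = 34.3 sq m.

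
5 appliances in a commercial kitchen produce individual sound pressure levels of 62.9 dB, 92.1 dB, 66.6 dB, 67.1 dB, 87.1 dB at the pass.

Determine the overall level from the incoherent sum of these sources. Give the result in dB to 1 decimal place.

93.3 dB

Σ 10^(Lᵢ/10) = 2.146e+09.
Combined level = 10 log₁₀(2.146e+09) = 93.3 dB.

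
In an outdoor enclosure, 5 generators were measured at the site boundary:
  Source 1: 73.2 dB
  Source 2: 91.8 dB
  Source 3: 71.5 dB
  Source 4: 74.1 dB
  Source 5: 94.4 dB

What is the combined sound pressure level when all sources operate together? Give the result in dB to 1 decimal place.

Sum in the linear (power) domain: Σ 10^(Lᵢ/10) = 10^(73.2/10) + 10^(91.8/10) + 10^(71.5/10) + 10^(74.1/10) + 10^(94.4/10) = 4.329e+09.
L_total = 10·log₁₀(4.329e+09) = 96.4 dB.

96.4 dB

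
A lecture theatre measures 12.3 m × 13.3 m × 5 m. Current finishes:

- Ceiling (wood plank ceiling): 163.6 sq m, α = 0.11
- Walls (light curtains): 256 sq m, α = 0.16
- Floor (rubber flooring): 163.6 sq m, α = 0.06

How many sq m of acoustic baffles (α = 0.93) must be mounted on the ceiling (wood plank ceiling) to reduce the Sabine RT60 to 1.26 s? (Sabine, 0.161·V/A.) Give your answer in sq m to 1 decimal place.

43.6

Summing Sᵢαᵢ: 17.996 + 40.960 + 9.816 → A₁ = 68.772 sabins.
Required A₂ = 0.161·817.95/1.26 = 104.516 sabins.
ΔA needed = 104.516 − 68.772 = 35.744 sabins.
Each sq m of panel replacing the ceiling (wood plank ceiling) adds (0.93 − 0.11) = 0.82 sabins.
Area = ΔA/Δα = 35.744/0.82 = 43.6 sq m.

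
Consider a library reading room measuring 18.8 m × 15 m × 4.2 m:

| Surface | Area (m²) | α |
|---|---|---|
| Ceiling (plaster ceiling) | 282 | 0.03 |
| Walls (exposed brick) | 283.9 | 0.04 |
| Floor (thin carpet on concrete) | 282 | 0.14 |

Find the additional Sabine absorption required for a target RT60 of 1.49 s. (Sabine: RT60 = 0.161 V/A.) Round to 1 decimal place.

68.7 sabins

Equivalent absorption area: A₁ = 282·0.03 + 283.9·0.04 + 282·0.14 = 59.296 m².
For T = 1.49 s, need A₂ = 0.161·V/T = 0.161·1184.4/1.49 = 127.979 sabins.
ΔA = A₂ − A₁ = 127.979 − 59.296 = 68.7 sabins.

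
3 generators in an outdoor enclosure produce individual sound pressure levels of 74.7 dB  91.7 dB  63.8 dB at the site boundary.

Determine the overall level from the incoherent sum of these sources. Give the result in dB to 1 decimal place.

Sum in the linear (power) domain: Σ 10^(Lᵢ/10) = 10^(74.7/10) + 10^(91.7/10) + 10^(63.8/10) = 1.511e+09.
Combined level = 10 log₁₀(1.511e+09) = 91.8 dB.

91.8 dB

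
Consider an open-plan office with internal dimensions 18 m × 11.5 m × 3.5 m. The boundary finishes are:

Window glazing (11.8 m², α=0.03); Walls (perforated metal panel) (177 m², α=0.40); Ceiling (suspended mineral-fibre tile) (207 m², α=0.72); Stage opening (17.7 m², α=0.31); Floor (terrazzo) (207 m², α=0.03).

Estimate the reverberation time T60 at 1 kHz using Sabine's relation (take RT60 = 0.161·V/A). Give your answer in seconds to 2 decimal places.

0.50 seconds

A = Σ Sᵢαᵢ = 11.8×0.03 + 177×0.40 + 207×0.72 + 17.7×0.31 + 207×0.03 = 231.891 sabins.
Volume V = 18 × 11.5 × 3.5 = 724.5 m³.
RT60 = 0.161 · V / A = 0.161 × 724.5 / 231.891 = 0.50 s.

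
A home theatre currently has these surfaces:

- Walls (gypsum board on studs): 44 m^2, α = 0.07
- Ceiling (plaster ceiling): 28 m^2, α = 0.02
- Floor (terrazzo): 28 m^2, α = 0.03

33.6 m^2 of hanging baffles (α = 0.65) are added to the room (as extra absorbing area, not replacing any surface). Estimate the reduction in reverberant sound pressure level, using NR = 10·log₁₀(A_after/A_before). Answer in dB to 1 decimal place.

7.7 dB

A_before = Σ Sᵢαᵢ = 44·0.07 + 28·0.02 + 28·0.03 = 4.480 sabins.
Treatment contributes 33.6·0.65 = 21.840 sabins.
A_after = 4.480 + 21.840 = 26.320 sabins.
NR = 10·log₁₀(26.320/4.480) = 7.7 dB.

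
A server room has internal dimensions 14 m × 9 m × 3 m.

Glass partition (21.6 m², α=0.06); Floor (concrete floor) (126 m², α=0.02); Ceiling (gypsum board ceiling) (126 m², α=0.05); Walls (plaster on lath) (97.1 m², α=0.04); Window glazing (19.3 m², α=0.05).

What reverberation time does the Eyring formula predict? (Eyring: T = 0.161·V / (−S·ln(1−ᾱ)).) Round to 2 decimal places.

3.99 seconds

S = Σ Sᵢ = 390.0 m².
Absorption A = 21.6×0.06 + 126×0.02 + 126×0.05 + 97.1×0.04 + 19.3×0.05 = 14.965 sabins.
Mean coefficient ᾱ = A/S = 0.0384.
−S·ln(1−ᾱ) = −390.0 × ln(1 − 0.0384) = 15.271.
V = 14 × 9 × 3 = 378 m³.
T = 0.161·V/[−S·ln(1−ᾱ)] = 0.161·378/15.271 = 3.99 s.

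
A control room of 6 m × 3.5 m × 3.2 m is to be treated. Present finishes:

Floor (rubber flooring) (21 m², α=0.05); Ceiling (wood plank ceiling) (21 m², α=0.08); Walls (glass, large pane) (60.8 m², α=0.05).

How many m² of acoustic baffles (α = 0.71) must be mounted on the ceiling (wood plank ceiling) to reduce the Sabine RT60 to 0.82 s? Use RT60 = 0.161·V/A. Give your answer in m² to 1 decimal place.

11.8

A₁ = Σ Sᵢαᵢ = 21×0.05 + 21×0.08 + 60.8×0.05 = 5.770 sabins.
Required A₂ = 0.161·67.2/0.82 = 13.194 sabins.
ΔA needed = 13.194 − 5.770 = 7.424 sabins.
Each m² of panel replacing the ceiling (wood plank ceiling) adds (0.71 − 0.08) = 0.63 sabins.
Panel area = 7.424 / 0.63 = 11.8 m².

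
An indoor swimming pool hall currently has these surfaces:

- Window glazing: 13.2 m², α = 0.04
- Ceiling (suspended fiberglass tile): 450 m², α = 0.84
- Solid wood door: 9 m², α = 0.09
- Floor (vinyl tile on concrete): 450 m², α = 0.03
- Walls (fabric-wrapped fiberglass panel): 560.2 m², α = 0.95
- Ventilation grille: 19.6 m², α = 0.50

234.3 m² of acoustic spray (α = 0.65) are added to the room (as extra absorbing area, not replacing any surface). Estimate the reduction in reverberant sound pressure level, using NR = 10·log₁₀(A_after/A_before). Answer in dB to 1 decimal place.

0.7 dB

Total absorption A_before = 13.2*0.04 + 450*0.84 + 9*0.09 + 450*0.03 + 560.2*0.95 + 19.6*0.50
  = 0.528 + 378.000 + 0.810 + 13.500 + 532.190 + 9.800 = 934.828 m² sabins.
Added absorption = 234.3 × 0.65 = 152.295 sabins.
New total A_after = 1087.123 sabins.
Reduction = 10 log₁₀(A_after/A_before) = 10 log₁₀(1.1629) = 0.7 dB.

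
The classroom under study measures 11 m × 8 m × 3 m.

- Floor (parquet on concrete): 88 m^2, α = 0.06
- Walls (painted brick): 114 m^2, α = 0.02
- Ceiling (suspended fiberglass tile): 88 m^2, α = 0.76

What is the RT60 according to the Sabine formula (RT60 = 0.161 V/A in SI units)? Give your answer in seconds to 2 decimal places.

0.57 s

Total absorption A = 88*0.06 + 114*0.02 + 88*0.76
  = 5.280 + 2.280 + 66.880 = 74.440 m^2 sabins.
Room volume: 264 m³.
Sabine: RT60 = 0.161 × 264 / 74.440 = 0.57 s.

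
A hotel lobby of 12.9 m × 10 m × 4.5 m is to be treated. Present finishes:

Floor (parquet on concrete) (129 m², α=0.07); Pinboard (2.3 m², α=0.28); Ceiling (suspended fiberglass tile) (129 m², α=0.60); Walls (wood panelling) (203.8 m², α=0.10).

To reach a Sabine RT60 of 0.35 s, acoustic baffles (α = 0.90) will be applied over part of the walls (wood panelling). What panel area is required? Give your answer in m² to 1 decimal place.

199.5

Total absorption A₁ = 129*0.07 + 2.3*0.28 + 129*0.60 + 203.8*0.10
  = 9.030 + 0.644 + 77.400 + 20.380 = 107.454 m² sabins.
Required A₂ = 0.161·580.5/0.35 = 267.030 sabins.
Absorption to add: 267.030 − 107.454 = 159.576 sabins.
Each m² of panel replacing the walls (wood panelling) adds (0.90 − 0.10) = 0.80 sabins.
Area = ΔA/Δα = 159.576/0.80 = 199.5 m².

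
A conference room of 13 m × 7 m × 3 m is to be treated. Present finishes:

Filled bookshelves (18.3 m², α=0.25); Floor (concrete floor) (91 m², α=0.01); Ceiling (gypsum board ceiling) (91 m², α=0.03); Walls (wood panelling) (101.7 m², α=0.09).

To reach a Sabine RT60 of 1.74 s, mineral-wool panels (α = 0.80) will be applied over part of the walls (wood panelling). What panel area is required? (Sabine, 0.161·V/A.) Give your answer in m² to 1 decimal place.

11.1

Summing Sᵢαᵢ: 4.575 + 0.910 + 2.730 + 9.153 → A₁ = 17.368 sabins.
V = 273 m³. Target absorption A₂ = 0.161 × 273 / 1.74 = 25.260 sabins.
Absorption to add: 25.260 − 17.368 = 7.892 sabins.
Net gain per m²: Δα = 0.80 − 0.09 = 0.71.
Panel area = 7.892 / 0.71 = 11.1 m².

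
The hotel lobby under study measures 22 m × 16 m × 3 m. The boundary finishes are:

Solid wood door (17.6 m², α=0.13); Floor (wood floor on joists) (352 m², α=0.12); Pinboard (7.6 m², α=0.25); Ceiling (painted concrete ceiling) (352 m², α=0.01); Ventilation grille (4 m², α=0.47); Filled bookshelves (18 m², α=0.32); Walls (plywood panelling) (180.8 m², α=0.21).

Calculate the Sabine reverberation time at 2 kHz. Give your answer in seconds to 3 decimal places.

Equivalent absorption area: A = 17.6·0.13 + 352·0.12 + 7.6·0.25 + 352·0.01 + 4·0.47 + 18·0.32 + 180.8·0.21 = 95.556 m².
V = 22·16·3 = 1056 m³.
Sabine: RT60 = 0.161 × 1056 / 95.556 = 1.779 s.

1.779 s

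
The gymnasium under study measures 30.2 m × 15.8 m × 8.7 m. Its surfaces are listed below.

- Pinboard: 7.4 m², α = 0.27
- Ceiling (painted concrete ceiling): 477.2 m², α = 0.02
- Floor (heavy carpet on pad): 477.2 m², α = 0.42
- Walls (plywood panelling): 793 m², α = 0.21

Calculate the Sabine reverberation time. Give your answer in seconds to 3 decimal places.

Equivalent absorption area: A = 7.4*0.27 + 477.2*0.02 + 477.2*0.42 + 793*0.21 = 378.496 m².
Volume V = 30.2 × 15.8 × 8.7 = 4151.292 m³.
Sabine: RT60 = 0.161 × 4151.292 / 378.496 = 1.766 s.

1.766 sec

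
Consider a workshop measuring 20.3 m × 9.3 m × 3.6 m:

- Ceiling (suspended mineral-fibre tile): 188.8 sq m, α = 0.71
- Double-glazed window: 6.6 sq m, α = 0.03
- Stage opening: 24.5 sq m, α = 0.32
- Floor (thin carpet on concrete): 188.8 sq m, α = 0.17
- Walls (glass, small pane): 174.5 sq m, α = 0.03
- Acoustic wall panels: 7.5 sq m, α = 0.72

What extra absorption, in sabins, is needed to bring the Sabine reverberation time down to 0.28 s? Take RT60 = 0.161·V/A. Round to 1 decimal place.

206.0 sabins

Total absorption A₁ = 188.8*0.71 + 6.6*0.03 + 24.5*0.32 + 188.8*0.17 + 174.5*0.03 + 7.5*0.72
  = 134.048 + 0.198 + 7.840 + 32.096 + 5.235 + 5.400 = 184.817 sq m sabins.
V = 679.644 m³. Required absorption A₂ = 0.161 × 679.644 / 0.28 = 390.795 sabins.
Shortfall: 390.795 − 184.817 = 206.0 sabins.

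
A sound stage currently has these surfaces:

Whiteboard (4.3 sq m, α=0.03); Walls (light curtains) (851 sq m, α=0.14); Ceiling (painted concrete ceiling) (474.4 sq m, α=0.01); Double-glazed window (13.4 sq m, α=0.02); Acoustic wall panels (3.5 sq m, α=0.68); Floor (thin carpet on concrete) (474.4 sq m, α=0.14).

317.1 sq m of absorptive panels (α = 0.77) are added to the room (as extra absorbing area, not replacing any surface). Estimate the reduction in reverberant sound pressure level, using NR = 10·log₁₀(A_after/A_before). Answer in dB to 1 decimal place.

Total absorption A_before = 4.3*0.03 + 851*0.14 + 474.4*0.01 + 13.4*0.02 + 3.5*0.68 + 474.4*0.14
  = 0.129 + 119.140 + 4.744 + 0.268 + 2.380 + 66.416 = 193.077 sq m sabins.
Treatment contributes 317.1·0.77 = 244.167 sabins.
A_after = 193.077 + 244.167 = 437.244 sabins.
NR = 10·log₁₀(437.244/193.077) = 3.5 dB.

3.5 dB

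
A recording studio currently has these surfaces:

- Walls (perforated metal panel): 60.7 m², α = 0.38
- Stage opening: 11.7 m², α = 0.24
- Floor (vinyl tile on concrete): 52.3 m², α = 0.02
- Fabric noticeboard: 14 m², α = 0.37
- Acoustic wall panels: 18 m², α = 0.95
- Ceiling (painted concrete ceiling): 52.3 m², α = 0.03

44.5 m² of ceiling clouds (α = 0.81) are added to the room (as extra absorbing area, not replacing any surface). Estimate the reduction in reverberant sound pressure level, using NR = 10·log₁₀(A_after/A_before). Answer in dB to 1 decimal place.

2.3 dB

A_before = Σ Sᵢαᵢ = 60.7×0.38 + 11.7×0.24 + 52.3×0.02 + 14×0.37 + 18×0.95 + 52.3×0.03 = 50.769 sabins.
Added absorption = 44.5 × 0.81 = 36.045 sabins.
New total A_after = 86.814 sabins.
Reduction = 10 log₁₀(A_after/A_before) = 10 log₁₀(1.7100) = 2.3 dB.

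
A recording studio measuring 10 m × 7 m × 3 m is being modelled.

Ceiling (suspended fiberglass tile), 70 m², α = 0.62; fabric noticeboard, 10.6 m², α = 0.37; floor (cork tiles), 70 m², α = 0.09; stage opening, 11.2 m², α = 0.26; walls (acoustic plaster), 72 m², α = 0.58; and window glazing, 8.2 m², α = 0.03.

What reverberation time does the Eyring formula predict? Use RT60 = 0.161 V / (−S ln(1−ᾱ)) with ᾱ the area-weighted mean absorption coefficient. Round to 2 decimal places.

S = Σ Sᵢ = 242.0 m².
Σ(Sᵢαᵢ) = 70·0.62 + 10.6·0.37 + 70·0.09 + 11.2·0.26 + 72·0.58 + 8.2·0.03 = 98.540.
ᾱ = 98.540 / 242.0 = 0.4072.
Eyring denominator: −S ln(1−ᾱ) = 126.541.
V = 10 × 7 × 3 = 210 m³.
T = 0.161·V/[−S·ln(1−ᾱ)] = 0.161·210/126.541 = 0.27 s.

0.27 seconds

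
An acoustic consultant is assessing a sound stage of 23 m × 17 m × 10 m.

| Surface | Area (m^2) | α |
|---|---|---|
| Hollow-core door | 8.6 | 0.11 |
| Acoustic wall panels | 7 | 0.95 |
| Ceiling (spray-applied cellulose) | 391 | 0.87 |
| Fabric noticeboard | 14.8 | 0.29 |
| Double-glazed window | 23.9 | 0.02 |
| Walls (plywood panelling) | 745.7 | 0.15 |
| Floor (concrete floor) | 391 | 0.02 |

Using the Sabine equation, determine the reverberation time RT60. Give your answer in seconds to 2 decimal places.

A = Σ Sᵢαᵢ = 8.6*0.11 + 7*0.95 + 391*0.87 + 14.8*0.29 + 23.9*0.02 + 745.7*0.15 + 391*0.02 = 472.211 sabins.
Volume V = 23 × 17 × 10 = 3910 m³.
T = 0.161 V/A = 0.161·3910/472.211 = 1.33 s.

1.33 s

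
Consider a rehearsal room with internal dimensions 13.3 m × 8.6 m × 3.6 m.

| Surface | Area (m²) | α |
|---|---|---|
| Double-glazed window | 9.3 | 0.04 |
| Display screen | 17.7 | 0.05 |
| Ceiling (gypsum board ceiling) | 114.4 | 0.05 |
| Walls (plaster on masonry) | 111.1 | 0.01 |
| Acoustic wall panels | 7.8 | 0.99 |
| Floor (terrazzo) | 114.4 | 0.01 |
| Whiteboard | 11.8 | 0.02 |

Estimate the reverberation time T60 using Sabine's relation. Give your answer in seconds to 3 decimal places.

3.857 seconds

A = Σ Sᵢαᵢ = 9.3*0.04 + 17.7*0.05 + 114.4*0.05 + 111.1*0.01 + 7.8*0.99 + 114.4*0.01 + 11.8*0.02 = 17.190 sabins.
Volume V = 13.3 × 8.6 × 3.6 = 411.768 m³.
T = 0.161 V/A = 0.161·411.768/17.190 = 3.857 s.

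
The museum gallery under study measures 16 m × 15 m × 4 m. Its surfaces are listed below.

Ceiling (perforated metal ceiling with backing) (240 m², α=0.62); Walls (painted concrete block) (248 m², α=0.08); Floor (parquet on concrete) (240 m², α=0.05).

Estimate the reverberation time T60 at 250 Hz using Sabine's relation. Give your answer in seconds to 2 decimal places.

Total absorption A = 240*0.62 + 248*0.08 + 240*0.05
  = 148.800 + 19.840 + 12.000 = 180.640 m² sabins.
Volume V = 16 × 15 × 4 = 960 m³.
RT60 = 0.161 · V / A = 0.161 × 960 / 180.640 = 0.86 s.

0.86 s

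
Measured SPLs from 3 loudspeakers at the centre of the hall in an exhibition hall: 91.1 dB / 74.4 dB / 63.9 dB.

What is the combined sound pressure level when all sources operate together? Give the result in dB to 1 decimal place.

91.2 dB

Converting to relative power and adding: 10^(91.1/10) + 10^(74.4/10) + 10^(63.9/10) = 1.318e+09.
Combined level = 10 log₁₀(1.318e+09) = 91.2 dB.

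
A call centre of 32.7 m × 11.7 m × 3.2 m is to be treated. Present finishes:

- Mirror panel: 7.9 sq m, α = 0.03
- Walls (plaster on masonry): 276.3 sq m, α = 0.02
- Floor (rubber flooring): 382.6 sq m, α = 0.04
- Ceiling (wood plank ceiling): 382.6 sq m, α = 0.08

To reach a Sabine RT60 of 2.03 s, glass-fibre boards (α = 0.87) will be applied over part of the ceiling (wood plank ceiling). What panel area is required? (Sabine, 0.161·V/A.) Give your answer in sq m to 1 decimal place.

Summing Sᵢαᵢ: 0.237 + 5.526 + 15.304 + 30.608 → A₁ = 51.675 sabins.
V = 1224.288 m³. Target absorption A₂ = 0.161 × 1224.288 / 2.03 = 97.099 sabins.
Absorption to add: 97.099 − 51.675 = 45.424 sabins.
Net gain per sq m: Δα = 0.87 − 0.08 = 0.79.
Area = ΔA/Δα = 45.424/0.79 = 57.5 sq m.

57.5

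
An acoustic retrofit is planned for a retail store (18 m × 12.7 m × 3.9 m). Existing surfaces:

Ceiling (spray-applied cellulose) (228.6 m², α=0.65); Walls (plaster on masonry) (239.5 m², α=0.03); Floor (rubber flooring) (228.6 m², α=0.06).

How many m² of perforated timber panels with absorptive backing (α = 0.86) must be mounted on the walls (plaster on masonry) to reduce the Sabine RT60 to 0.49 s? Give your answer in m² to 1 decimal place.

Summing Sᵢαᵢ: 148.590 + 7.185 + 13.716 → A₁ = 169.491 sabins.
V = 891.54 m³. Target absorption A₂ = 0.161 × 891.54 / 0.49 = 292.935 sabins.
ΔA needed = 292.935 − 169.491 = 123.444 sabins.
Net gain per m²: Δα = 0.86 − 0.03 = 0.83.
Panel area = 123.444 / 0.83 = 148.7 m².

148.7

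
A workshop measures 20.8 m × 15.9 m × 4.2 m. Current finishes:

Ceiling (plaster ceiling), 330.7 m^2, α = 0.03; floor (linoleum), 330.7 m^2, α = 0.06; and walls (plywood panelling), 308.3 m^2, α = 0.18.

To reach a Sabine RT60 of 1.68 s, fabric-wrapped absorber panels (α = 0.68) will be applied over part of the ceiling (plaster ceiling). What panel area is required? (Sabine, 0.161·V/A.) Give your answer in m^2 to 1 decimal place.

73.6

Summing Sᵢαᵢ: 9.921 + 19.842 + 55.494 → A₁ = 85.257 sabins.
Required A₂ = 0.161·1389.024/1.68 = 133.115 sabins.
ΔA needed = 133.115 − 85.257 = 47.858 sabins.
Each m^2 of panel replacing the ceiling (plaster ceiling) adds (0.68 − 0.03) = 0.65 sabins.
Area = ΔA/Δα = 47.858/0.65 = 73.6 m^2.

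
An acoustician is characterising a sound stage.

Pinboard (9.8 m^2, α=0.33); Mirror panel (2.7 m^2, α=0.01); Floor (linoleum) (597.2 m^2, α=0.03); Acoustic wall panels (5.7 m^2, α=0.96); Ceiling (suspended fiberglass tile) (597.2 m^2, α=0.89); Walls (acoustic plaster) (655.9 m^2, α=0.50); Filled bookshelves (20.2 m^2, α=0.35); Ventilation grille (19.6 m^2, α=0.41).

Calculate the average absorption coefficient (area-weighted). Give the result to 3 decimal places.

Total surface area S = 1908.3 m^2.
Weighted sum Σ Sα = 901.213.
ᾱ = 901.213 / 1908.3 = 0.472.

0.472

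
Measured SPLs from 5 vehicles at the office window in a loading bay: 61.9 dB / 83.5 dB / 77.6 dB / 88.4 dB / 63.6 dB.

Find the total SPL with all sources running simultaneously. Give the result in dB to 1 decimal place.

89.9 dB

Σ 10^(Lᵢ/10) = 9.771e+08.
L_total = 10·log₁₀(9.771e+08) = 89.9 dB.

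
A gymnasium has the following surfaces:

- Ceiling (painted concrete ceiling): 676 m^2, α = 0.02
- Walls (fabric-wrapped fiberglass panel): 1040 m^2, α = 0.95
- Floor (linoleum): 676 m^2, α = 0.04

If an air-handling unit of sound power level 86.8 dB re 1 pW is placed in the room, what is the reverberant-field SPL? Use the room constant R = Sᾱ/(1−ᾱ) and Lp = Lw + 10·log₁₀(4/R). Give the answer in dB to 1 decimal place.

A = 1028.560 sabins; S = 2392.0 m^2.
ᾱ = 0.4300, so room constant R = A/(1−ᾱ) = 1804.491 m^2.
Lp = Lw + 10 log₁₀(4/R) = 86.8 -26.54 = 60.3 dB.

60.3 dB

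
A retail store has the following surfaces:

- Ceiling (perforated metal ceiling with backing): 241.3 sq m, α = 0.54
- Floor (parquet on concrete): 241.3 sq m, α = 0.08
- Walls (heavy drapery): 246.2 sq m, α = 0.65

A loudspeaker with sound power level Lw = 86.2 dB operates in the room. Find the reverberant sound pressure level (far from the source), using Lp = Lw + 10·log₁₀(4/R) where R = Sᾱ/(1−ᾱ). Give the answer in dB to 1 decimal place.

64.9 dB

A = 309.636 sabins; S = 728.8 sq m.
ᾱ = 309.636/728.8 = 0.4249; R = Sᾱ/(1−ᾱ) = 309.636/(1−0.4249) = 538.404 sq m.
Lp = 86.2 + 10·log₁₀(4/538.404) = 86.2 + (-21.29) = 64.9 dB.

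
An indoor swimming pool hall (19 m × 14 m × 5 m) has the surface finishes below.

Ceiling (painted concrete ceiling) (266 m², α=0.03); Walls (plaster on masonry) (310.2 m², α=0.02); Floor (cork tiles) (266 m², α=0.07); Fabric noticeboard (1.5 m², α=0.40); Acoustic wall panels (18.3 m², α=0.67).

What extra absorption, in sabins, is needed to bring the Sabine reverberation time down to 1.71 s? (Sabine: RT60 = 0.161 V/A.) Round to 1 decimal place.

79.6 sabins

A₁ = Σ Sᵢαᵢ = 266·0.03 + 310.2·0.02 + 266·0.07 + 1.5·0.40 + 18.3·0.67 = 45.665 sabins.
V = 1330 m³. Required absorption A₂ = 0.161 × 1330 / 1.71 = 125.222 sabins.
Additional absorption ΔA = 125.222 − 45.665 = 79.6 sabins.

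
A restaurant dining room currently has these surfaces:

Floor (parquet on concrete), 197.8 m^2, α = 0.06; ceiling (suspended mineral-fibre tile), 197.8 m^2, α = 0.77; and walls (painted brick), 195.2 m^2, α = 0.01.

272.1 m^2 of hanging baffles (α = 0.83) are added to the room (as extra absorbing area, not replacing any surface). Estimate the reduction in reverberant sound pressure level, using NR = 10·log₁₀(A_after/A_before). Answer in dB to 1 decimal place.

Summing Sᵢαᵢ: 11.868 + 152.306 + 1.952 → A_before = 166.126 sabins.
Treatment contributes 272.1·0.83 = 225.843 sabins.
New total A_after = 391.969 sabins.
Reduction = 10 log₁₀(A_after/A_before) = 10 log₁₀(2.3595) = 3.7 dB.

3.7 dB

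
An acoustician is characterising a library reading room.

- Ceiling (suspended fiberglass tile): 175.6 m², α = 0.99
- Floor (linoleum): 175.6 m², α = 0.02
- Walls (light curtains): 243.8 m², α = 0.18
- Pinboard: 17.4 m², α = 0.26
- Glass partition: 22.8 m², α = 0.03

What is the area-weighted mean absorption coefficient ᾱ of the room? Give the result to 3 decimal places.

0.356

S = Σ Sᵢ = 175.6 + 175.6 + 243.8 + 17.4 + 22.8 = 635.2 m².
Σ(Sᵢαᵢ) = 175.6*0.99 + 175.6*0.02 + 243.8*0.18 + 17.4*0.26 + 22.8*0.03 = 226.448.
ᾱ = 226.448 / 635.2 = 0.356.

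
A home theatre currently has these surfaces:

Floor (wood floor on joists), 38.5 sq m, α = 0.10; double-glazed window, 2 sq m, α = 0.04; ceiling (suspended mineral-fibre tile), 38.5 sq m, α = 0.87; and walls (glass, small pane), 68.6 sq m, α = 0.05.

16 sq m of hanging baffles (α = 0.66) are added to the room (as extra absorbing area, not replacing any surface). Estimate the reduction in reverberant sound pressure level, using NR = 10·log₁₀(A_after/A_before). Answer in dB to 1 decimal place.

Equivalent absorption area: A_before = 38.5*0.10 + 2*0.04 + 38.5*0.87 + 68.6*0.05 = 40.855 sq m.
Treatment contributes 16·0.66 = 10.560 sabins.
New total A_after = 51.415 sabins.
NR = 10·log₁₀(51.415/40.855) = 1.0 dB.

1.0 dB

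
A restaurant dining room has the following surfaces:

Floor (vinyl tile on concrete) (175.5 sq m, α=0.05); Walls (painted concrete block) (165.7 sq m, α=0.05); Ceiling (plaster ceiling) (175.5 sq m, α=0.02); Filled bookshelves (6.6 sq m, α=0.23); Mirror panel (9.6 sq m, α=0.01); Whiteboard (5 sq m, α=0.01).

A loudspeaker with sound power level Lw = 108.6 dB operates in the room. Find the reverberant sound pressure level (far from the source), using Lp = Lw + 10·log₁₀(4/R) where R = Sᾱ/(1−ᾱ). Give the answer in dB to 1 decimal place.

Σ(Sᵢαᵢ) = 175.5·0.05 + 165.7·0.05 + 175.5·0.02 + 6.6·0.23 + 9.6·0.01 + 5·0.01 = 22.234; total area S = 537.9 sq m.
ᾱ = 0.0413, so room constant R = A/(1−ᾱ) = 23.192 sq m.
Lp = 108.6 + 10·log₁₀(4/23.192) = 108.6 + (-7.63) = 101.0 dB.

101.0 dB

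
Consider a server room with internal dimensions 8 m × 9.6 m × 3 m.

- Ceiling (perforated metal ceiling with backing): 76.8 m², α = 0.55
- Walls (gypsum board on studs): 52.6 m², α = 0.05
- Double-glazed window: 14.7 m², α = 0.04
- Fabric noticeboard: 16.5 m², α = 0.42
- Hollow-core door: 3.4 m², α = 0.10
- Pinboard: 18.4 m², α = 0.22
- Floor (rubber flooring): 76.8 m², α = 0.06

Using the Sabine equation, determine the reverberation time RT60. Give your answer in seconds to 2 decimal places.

Equivalent absorption area: A = 76.8×0.55 + 52.6×0.05 + 14.7×0.04 + 16.5×0.42 + 3.4×0.10 + 18.4×0.22 + 76.8×0.06 = 61.384 m².
Room volume: 230.4 m³.
RT60 = 0.161 · V / A = 0.161 × 230.4 / 61.384 = 0.60 s.

0.60 seconds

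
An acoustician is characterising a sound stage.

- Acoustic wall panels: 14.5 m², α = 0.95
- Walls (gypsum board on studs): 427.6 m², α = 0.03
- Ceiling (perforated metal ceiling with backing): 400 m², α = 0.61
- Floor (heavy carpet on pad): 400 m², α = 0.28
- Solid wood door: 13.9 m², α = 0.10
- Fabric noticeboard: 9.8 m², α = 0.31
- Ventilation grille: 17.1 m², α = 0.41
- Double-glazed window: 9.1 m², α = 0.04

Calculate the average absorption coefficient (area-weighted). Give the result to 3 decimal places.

0.305

Total surface area S = 1292.0 m².
Weighted sum Σ Sα = 394.406.
ᾱ = 394.406 / 1292.0 = 0.305.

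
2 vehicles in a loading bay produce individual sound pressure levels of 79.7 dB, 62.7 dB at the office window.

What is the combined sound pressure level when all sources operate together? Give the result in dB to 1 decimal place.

79.8 dB

Converting to relative power and adding: 10^(79.7/10) + 10^(62.7/10) = 9.519e+07.
Combined level = 10 log₁₀(9.519e+07) = 79.8 dB.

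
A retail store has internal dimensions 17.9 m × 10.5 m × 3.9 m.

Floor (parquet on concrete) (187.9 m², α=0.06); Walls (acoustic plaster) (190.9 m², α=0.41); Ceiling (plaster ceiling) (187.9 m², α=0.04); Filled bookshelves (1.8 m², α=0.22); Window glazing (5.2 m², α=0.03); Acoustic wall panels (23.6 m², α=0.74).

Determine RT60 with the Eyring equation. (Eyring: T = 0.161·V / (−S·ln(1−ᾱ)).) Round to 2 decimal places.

S = Σ Sᵢ = 597.3 m².
Σ(Sᵢαᵢ) = 187.9·0.06 + 190.9·0.41 + 187.9·0.04 + 1.8·0.22 + 5.2·0.03 + 23.6·0.74 = 115.075.
Mean coefficient ᾱ = A/S = 0.1927.
−S·ln(1−ᾱ) = −597.3 × ln(1 − 0.1927) = 127.858.
V = 17.9 × 10.5 × 3.9 = 733.005 m³.
T = 0.161·V/[−S·ln(1−ᾱ)] = 0.161·733.005/127.858 = 0.92 s.

0.92 seconds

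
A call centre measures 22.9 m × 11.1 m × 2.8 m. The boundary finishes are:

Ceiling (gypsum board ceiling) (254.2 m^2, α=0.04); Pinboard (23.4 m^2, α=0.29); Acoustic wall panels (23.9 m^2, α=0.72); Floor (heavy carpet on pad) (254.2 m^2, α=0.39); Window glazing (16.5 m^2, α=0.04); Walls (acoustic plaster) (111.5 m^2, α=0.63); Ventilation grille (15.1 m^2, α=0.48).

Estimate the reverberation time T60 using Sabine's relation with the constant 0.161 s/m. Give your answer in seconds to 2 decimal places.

0.54 sec

Summing Sᵢαᵢ: 10.168 + 6.786 + 17.208 + 99.138 + 0.660 + 70.245 + 7.248 → A = 211.453 sabins.
Room volume: 711.732 m³.
T = 0.161 V/A = 0.161·711.732/211.453 = 0.54 s.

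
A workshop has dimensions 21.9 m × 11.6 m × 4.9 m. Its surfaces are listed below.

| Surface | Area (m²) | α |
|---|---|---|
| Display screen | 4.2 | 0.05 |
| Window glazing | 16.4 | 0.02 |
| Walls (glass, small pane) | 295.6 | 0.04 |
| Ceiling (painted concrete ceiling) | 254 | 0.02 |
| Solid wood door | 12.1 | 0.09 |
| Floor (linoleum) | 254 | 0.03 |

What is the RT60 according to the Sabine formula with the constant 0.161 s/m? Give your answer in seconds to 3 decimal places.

Total absorption A = 4.2×0.05 + 16.4×0.02 + 295.6×0.04 + 254×0.02 + 12.1×0.09 + 254×0.03
  = 0.210 + 0.328 + 11.824 + 5.080 + 1.089 + 7.620 = 26.151 m² sabins.
V = 21.9·11.6·4.9 = 1244.796 m³.
Sabine: RT60 = 0.161 × 1244.796 / 26.151 = 7.664 s.

7.664 sec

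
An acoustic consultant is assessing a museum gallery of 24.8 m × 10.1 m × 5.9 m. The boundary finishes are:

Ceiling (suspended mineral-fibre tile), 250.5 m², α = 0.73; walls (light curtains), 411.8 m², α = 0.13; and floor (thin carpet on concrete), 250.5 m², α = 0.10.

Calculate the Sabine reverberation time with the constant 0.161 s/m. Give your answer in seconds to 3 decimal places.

0.910 s

Summing Sᵢαᵢ: 182.865 + 53.534 + 25.050 → A = 261.449 sabins.
Room volume: 1477.832 m³.
RT60 = 0.161 · V / A = 0.161 × 1477.832 / 261.449 = 0.910 s.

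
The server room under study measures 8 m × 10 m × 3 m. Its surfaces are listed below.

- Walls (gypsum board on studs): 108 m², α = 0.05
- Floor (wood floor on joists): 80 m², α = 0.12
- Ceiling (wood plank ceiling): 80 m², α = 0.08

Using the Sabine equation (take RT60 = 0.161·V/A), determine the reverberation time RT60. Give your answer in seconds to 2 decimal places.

Summing Sᵢαᵢ: 5.400 + 9.600 + 6.400 → A = 21.400 sabins.
Volume V = 8 × 10 × 3 = 240 m³.
T = 0.161 V/A = 0.161·240/21.400 = 1.81 s.

1.81 s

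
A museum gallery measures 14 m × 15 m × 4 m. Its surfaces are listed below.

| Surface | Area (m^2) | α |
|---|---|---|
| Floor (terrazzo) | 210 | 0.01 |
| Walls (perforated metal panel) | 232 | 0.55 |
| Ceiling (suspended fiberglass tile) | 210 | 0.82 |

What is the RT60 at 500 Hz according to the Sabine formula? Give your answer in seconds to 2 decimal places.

Total absorption A = 210·0.01 + 232·0.55 + 210·0.82
  = 2.100 + 127.600 + 172.200 = 301.900 m^2 sabins.
V = 14·15·4 = 840 m³.
Sabine: RT60 = 0.161 × 840 / 301.900 = 0.45 s.

0.45 sec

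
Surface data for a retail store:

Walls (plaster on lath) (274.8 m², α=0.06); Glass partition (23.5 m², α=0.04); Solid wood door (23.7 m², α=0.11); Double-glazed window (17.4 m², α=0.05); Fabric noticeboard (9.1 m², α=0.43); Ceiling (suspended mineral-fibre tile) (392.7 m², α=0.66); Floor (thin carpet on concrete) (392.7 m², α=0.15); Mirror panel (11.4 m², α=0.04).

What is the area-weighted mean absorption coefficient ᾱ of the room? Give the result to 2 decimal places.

0.30

Total surface area S = 1145.3 m².
A = 274.8·0.06 + 23.5·0.04 + 23.7·0.11 + 17.4·0.05 + 9.1·0.43 + 392.7·0.66 + 392.7·0.15 + 11.4·0.04 = 343.361 sabins.
ᾱ = 343.361 / 1145.3 = 0.30.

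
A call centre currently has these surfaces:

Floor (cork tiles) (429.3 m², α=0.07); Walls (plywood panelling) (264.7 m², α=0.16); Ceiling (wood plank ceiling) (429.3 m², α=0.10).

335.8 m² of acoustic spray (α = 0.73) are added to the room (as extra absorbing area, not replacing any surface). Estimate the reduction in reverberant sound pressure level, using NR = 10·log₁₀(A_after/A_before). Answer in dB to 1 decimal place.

4.9 dB

Summing Sᵢαᵢ: 30.051 + 42.352 + 42.930 → A_before = 115.333 sabins.
Treatment contributes 335.8·0.73 = 245.134 sabins.
New total A_after = 360.467 sabins.
Reduction = 10 log₁₀(A_after/A_before) = 10 log₁₀(3.1254) = 4.9 dB.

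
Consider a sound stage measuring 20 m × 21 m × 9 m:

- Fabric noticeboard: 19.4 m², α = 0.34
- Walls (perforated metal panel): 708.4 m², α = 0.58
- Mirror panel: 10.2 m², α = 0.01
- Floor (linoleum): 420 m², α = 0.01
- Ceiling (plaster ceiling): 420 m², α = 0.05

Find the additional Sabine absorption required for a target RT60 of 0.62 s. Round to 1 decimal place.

Summing Sᵢαᵢ: 6.596 + 410.872 + 0.102 + 4.200 + 21.000 → A₁ = 442.770 sabins.
V = 3780 m³. Required absorption A₂ = 0.161 × 3780 / 0.62 = 981.581 sabins.
Shortfall: 981.581 − 442.770 = 538.8 sabins.

538.8 sabins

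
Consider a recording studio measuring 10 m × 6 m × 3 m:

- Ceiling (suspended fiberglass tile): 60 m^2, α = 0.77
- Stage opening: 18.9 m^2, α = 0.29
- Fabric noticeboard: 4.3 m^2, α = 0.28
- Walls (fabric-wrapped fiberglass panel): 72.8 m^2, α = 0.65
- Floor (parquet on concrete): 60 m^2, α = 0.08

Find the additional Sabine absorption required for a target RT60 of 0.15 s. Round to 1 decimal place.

Total absorption A₁ = 60×0.77 + 18.9×0.29 + 4.3×0.28 + 72.8×0.65 + 60×0.08
  = 46.200 + 5.481 + 1.204 + 47.320 + 4.800 = 105.005 m^2 sabins.
V = 180 m³. Required absorption A₂ = 0.161 × 180 / 0.15 = 193.200 sabins.
ΔA = A₂ − A₁ = 193.200 − 105.005 = 88.2 sabins.

88.2 sabins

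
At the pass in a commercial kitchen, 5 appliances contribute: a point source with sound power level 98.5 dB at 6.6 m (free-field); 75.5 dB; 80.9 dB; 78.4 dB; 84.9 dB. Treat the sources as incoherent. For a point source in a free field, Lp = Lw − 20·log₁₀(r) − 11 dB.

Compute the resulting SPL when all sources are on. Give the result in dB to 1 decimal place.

87.4 dB

Source at 6.6 m: Lp = 98.5 − 20·log₁₀(6.6) − 11 = 71.1 dB.
Sum in the linear (power) domain: Σ 10^(Lᵢ/10) = 10^(71.1/10) + 10^(75.5/10) + 10^(80.9/10) + 10^(78.4/10) + 10^(84.9/10) = 5.496e+08.
Combined level = 10 log₁₀(5.496e+08) = 87.4 dB.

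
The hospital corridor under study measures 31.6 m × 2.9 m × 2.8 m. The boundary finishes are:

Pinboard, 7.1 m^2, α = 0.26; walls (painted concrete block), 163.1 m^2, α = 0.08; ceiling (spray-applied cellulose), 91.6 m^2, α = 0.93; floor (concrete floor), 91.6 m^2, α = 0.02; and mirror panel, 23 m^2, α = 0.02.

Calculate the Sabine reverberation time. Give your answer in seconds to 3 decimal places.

Equivalent absorption area: A = 7.1*0.26 + 163.1*0.08 + 91.6*0.93 + 91.6*0.02 + 23*0.02 = 102.374 m^2.
Room volume: 256.592 m³.
Sabine: RT60 = 0.161 × 256.592 / 102.374 = 0.404 s.

0.404 seconds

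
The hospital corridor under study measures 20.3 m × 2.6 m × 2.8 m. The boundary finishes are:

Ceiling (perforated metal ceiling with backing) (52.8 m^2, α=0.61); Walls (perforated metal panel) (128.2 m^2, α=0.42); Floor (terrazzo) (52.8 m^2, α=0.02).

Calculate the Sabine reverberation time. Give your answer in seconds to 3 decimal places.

0.273 s

A = Σ Sᵢαᵢ = 52.8×0.61 + 128.2×0.42 + 52.8×0.02 = 87.108 sabins.
Room volume: 147.784 m³.
T = 0.161 V/A = 0.161·147.784/87.108 = 0.273 s.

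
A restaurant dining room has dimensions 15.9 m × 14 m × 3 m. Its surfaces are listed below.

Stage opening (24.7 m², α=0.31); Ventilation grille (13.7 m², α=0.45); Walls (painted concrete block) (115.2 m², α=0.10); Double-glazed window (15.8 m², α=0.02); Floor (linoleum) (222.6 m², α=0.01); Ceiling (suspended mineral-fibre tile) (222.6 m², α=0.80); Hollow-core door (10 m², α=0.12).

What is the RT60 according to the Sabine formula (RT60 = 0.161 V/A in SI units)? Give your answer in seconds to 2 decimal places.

Summing Sᵢαᵢ: 7.657 + 6.165 + 11.520 + 0.316 + 2.226 + 178.080 + 1.200 → A = 207.164 sabins.
Volume V = 15.9 × 14 × 3 = 667.8 m³.
RT60 = 0.161 · V / A = 0.161 × 667.8 / 207.164 = 0.52 s.

0.52 s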